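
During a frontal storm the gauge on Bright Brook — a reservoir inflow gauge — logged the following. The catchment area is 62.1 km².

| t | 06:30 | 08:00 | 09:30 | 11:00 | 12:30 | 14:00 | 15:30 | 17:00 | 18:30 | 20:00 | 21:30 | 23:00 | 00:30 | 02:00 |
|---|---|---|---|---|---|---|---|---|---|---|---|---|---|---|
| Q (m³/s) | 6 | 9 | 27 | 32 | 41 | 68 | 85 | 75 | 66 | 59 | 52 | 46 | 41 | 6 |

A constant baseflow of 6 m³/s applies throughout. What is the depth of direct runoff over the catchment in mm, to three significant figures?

Direct runoff: 0.0, 3.0, 21.0, 26.0, 35.0, 62.0, 79.0, 69.0, 60.0, 53.0, 46.0, 40.0, 35.0, 0.0 m³/s; ΣQ_DR = 529.0 m³/s.
V = ΣQ_DR · Δt = 529.0 × 5400 s = 2.857 × 10^6 m³.
Over A = 62.1 km², depth = V / A = 46.0 mm.

d ≈ 46.0 mm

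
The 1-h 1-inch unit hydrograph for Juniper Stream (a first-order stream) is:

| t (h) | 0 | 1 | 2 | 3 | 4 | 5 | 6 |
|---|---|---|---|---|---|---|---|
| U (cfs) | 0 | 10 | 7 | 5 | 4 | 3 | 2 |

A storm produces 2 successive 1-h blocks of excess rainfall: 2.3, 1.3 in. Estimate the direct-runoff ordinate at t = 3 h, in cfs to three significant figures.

By discrete convolution, Q_j = Σ (P_i / 1 in) · U_{j−i}.
At t = 3 h (j=3): Q = (2.3/1)·5 + (1.3/1)·7 = 20.6 cfs.

Q ≈ 20.6 cfs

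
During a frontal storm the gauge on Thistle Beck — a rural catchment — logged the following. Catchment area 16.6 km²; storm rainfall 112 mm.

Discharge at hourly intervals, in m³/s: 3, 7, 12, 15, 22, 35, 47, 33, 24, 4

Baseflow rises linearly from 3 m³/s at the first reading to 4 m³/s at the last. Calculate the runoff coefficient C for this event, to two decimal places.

ΣQ_DR = 167.0 m³/s; V = ΣQ_DR·Δt = 6.012 × 10^5 m³.
Runoff depth d = V / A = 36.22 mm.
C = d / P = 36.22 / 112 = 0.32.

C ≈ 0.32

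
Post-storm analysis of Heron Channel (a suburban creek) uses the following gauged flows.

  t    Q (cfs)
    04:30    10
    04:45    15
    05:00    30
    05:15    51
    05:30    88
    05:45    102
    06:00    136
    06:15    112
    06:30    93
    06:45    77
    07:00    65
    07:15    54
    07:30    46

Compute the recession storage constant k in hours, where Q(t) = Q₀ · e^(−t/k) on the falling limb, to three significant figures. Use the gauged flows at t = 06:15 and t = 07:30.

k ≈ 1.40 h

On the falling limb, Q drops from 112 to 46 cfs between t = 06:15 and t = 07:30 (Δt = 1.25 h).
k = −Δt / ln(Q₂/Q₁) = −1.25 / ln(46/112) = 1.40 h.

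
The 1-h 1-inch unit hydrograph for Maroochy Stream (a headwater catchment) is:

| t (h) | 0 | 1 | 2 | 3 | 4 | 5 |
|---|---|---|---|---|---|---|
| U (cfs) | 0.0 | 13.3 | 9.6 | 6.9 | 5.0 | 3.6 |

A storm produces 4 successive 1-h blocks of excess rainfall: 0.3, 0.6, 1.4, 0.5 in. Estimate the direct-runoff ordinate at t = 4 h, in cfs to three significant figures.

By discrete convolution, Q_j = Σ (P_i / 1 in) · U_{j−i}.
At t = 4 h (j=4): Q = (0.3/1)·5.0 + (0.6/1)·6.9 + (1.4/1)·9.6 + (0.5/1)·13.3 = 25.7 cfs.

Q ≈ 25.7 cfs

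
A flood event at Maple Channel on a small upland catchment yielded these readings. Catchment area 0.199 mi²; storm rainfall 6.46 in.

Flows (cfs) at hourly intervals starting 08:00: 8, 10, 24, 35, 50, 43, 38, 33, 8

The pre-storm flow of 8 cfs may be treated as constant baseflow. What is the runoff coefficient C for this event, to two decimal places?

ΣQ_DR = 177.0 cfs; V = ΣQ_DR·Δt = 6.372 × 10^5 ft³.
Runoff depth d = V / A = 1.378 in.
C = d / P = 1.378 / 6.46 = 0.21.

C ≈ 0.21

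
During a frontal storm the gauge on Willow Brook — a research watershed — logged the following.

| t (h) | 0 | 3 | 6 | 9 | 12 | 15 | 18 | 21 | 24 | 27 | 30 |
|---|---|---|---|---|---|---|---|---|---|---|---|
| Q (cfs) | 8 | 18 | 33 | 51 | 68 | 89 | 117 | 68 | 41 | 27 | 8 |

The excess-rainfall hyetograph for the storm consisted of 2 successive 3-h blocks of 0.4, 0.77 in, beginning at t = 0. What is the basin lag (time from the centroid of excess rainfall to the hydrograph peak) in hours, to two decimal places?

Centroid of excess rainfall: t_c = Σ P_i·t̄_i / ΣP_i = 3.4744 h (block centres at 1.5, 4.5 h).
Hydrograph peak occurs at t = 18 h, so basin lag t_L = 18 − 3.4744 = 14.53 h.

t_L ≈ 14.53 h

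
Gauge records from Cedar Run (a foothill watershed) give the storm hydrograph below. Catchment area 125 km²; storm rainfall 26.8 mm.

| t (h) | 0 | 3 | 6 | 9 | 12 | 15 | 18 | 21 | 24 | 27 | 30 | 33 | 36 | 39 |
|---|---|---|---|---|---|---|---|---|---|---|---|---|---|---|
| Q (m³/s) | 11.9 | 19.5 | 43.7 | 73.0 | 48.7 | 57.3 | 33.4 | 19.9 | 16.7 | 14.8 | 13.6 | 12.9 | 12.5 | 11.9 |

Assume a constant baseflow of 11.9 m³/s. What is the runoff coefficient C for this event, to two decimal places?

C ≈ 0.72

ΣQ_DR = 223.2 m³/s; V = ΣQ_DR·Δt = 2.411 × 10^6 m³.
Runoff depth d = V / A = 19.28 mm.
C = d / P = 19.28 / 26.8 = 0.72.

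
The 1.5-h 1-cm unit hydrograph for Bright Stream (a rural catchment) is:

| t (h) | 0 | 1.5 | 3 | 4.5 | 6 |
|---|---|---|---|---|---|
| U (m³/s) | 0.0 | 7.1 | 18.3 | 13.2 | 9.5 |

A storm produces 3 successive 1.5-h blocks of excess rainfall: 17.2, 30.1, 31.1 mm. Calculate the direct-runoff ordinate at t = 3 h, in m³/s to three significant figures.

Q ≈ 52.8 m³/s

By discrete convolution, Q_j = Σ (P_i / 10 mm) · U_{j−i}.
At t = 3 h (j=2): Q = (17.2/10)·18.3 + (30.1/10)·7.1 + (31.1/10)·0.0 = 52.8 m³/s.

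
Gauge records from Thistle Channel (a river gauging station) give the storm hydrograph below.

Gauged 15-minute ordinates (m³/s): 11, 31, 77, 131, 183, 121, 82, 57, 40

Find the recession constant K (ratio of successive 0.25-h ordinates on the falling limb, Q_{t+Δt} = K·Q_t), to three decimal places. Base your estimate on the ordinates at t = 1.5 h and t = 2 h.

K ≈ 0.698

Using the recession-limb readings at t = 1.5 h and t = 2 h: Q falls from 82 to 40 m³/s over 2 intervals.
K = (Q₂/Q₁)^(1/2) = (40/82)^(1/2) = 0.698.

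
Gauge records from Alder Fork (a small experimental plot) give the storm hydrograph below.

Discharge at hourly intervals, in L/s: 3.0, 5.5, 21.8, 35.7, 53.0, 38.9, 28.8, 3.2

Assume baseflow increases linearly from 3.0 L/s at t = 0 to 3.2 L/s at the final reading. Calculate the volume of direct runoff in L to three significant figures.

Direct-runoff ordinates (Q − Q_b): 0.00, 2.47, 18.74, 32.61, 49.89, 35.76, 25.63, 0.00 L/s.
ΣQ_DR = 165.1 L/s.
With Δt = 1 h = 3600 s, V = ΣQ_DR · Δt = 165.1 × 3600 = 5.94 × 10^5 L.

V ≈ 5.94 × 10^5 L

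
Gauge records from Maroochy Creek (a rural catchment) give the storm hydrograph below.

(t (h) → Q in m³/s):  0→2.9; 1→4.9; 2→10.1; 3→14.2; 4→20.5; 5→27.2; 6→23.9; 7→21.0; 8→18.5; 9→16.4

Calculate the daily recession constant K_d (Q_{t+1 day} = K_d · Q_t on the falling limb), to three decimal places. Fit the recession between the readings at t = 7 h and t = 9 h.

K_d ≈ 0.051

Between t = 7 h and t = 9 h the flow falls from 21.0 to 16.4 m³/s over 2×1 h = 2 h.
Per-interval ratio K = (16.4/21.0)^(1/2) = 0.8837; K_d = K^(24/1) = 0.051.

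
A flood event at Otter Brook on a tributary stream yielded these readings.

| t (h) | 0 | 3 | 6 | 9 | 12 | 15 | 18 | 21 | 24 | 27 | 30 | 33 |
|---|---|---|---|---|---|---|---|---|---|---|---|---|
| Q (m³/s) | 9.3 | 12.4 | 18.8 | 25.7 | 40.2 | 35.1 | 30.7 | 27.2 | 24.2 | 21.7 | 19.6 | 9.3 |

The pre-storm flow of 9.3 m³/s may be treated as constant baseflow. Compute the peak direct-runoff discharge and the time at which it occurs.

Subtracting baseflow gives direct-runoff ordinates: 0.0, 3.1, 9.5, 16.4, 30.9, 25.8, 21.4, 17.9, 14.9, 12.4, 10.3, 0.0 m³/s.
The maximum is 30.9 m³/s, occurring at the reading for t = 12 h.

Q_p = 30.9 m³/s at t = 12 h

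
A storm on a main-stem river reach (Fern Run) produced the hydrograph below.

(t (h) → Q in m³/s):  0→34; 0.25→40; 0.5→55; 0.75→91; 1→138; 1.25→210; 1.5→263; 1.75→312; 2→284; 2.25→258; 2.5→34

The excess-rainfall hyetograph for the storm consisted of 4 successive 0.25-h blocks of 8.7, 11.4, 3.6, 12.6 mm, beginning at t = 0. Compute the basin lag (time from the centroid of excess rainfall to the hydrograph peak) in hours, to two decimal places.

Centroid of excess rainfall: t_c = Σ P_i·t̄_i / ΣP_i = 0.5134 h (block centres at 0.125, 0.375, 0.625, 0.875 h).
Hydrograph peak occurs at t = 1.75 h, so basin lag t_L = 1.75 − 0.5134 = 1.24 h.

t_L ≈ 1.24 h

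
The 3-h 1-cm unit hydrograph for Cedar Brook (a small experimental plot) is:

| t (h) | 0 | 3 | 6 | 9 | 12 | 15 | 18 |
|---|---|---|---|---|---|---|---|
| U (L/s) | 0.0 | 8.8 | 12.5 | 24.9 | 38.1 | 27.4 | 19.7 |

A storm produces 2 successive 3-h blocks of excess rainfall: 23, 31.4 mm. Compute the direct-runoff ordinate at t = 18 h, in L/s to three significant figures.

Q ≈ 131 L/s

By discrete convolution, Q_j = Σ (P_i / 10 mm) · U_{j−i}.
At t = 18 h (j=6): Q = (23/10)·19.7 + (31.4/10)·27.4 = 131 L/s.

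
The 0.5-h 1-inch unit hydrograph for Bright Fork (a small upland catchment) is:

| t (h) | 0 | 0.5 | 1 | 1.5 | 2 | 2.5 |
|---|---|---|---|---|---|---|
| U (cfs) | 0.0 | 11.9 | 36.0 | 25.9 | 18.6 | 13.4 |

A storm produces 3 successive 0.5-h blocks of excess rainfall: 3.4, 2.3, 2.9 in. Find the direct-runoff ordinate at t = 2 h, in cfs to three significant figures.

By discrete convolution, Q_j = Σ (P_i / 1 in) · U_{j−i}.
At t = 2 h (j=4): Q = (3.4/1)·18.6 + (2.3/1)·25.9 + (2.9/1)·36.0 = 227 cfs.

Q ≈ 227 cfs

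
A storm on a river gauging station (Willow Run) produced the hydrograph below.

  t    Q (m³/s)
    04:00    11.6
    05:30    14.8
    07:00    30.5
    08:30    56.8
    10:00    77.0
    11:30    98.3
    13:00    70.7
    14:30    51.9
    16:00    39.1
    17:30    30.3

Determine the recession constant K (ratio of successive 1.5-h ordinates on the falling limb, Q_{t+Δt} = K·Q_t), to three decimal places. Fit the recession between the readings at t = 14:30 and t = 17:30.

Using the recession-limb readings at t = 14:30 and t = 17:30: Q falls from 51.9 to 30.3 m³/s over 2 intervals.
K = (Q₂/Q₁)^(1/2) = (30.3/51.9)^(1/2) = 0.764.

K ≈ 0.764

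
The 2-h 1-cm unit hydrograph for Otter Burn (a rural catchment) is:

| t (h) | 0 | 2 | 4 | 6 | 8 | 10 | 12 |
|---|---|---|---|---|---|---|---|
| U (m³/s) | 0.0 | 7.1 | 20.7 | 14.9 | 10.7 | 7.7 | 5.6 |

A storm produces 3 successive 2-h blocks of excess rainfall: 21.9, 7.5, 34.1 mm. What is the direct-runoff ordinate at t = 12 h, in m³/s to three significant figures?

By discrete convolution, Q_j = Σ (P_i / 10 mm) · U_{j−i}.
At t = 12 h (j=6): Q = (21.9/10)·5.6 + (7.5/10)·7.7 + (34.1/10)·10.7 = 54.5 m³/s.

Q ≈ 54.5 m³/s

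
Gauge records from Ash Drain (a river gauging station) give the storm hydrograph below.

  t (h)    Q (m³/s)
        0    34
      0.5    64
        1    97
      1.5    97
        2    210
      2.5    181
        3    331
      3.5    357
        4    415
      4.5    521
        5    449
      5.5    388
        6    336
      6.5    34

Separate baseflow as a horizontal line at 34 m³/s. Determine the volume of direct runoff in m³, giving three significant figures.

Direct-runoff ordinates (Q − Q_b): 0.0, 30.0, 63.0, 63.0, 176.0, 147.0, 297.0, 323.0, 381.0, 487.0, 415.0, 354.0, 302.0, 0.0 m³/s.
ΣQ_DR = 3038 m³/s.
With Δt = 0.5 h = 1800 s, V = ΣQ_DR · Δt = 3038 × 1800 = 5.47 × 10^6 m³.

V ≈ 5.47 × 10^6 m³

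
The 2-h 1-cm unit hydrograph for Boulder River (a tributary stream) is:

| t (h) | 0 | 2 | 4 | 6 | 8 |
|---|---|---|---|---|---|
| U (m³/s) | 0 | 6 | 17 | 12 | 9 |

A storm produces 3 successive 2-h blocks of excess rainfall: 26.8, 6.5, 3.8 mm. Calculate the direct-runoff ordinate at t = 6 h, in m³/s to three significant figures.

Q ≈ 45.5 m³/s

By discrete convolution, Q_j = Σ (P_i / 10 mm) · U_{j−i}.
At t = 6 h (j=3): Q = (26.8/10)·12 + (6.5/10)·17 + (3.8/10)·6 = 45.5 m³/s.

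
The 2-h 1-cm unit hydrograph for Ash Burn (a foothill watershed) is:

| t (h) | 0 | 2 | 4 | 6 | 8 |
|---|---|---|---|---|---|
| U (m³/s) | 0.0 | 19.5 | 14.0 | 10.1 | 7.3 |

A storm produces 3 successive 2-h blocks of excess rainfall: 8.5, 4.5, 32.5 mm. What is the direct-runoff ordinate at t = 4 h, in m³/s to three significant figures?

By discrete convolution, Q_j = Σ (P_i / 10 mm) · U_{j−i}.
At t = 4 h (j=2): Q = (8.5/10)·14.0 + (4.5/10)·19.5 + (32.5/10)·0.0 = 20.7 m³/s.

Q ≈ 20.7 m³/s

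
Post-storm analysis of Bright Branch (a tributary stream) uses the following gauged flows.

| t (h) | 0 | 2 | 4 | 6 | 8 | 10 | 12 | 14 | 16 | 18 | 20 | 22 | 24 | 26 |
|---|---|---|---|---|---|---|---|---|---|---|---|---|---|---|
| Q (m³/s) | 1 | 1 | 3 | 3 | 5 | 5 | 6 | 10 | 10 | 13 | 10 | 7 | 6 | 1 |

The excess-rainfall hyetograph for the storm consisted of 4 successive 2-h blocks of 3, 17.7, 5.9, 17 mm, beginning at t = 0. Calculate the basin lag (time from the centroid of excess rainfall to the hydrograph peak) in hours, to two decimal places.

t_L ≈ 13.31 h

Centroid of excess rainfall: t_c = Σ P_i·t̄_i / ΣP_i = 4.6927 h (block centres at 1, 3, 5, 7 h).
Hydrograph peak occurs at t = 18 h, so basin lag t_L = 18 − 4.6927 = 13.31 h.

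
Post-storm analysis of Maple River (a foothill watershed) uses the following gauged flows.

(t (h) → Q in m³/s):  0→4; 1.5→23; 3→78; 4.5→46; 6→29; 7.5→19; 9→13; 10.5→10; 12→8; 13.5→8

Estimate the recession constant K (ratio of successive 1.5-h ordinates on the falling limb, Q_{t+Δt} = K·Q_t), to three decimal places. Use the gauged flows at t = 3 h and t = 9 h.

Using the recession-limb readings at t = 3 h and t = 9 h: Q falls from 78 to 13 m³/s over 4 intervals.
K = (Q₂/Q₁)^(1/4) = (13/78)^(1/4) = 0.639.

K ≈ 0.639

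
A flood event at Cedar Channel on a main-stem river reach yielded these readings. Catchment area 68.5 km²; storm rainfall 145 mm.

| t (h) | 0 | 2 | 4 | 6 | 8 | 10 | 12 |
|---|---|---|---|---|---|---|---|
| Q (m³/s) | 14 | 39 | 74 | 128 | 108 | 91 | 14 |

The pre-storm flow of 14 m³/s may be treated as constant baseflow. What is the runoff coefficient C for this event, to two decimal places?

C ≈ 0.27

ΣQ_DR = 370.0 m³/s; V = ΣQ_DR·Δt = 2.664 × 10^6 m³.
Runoff depth d = V / A = 38.89 mm.
C = d / P = 38.89 / 145 = 0.27.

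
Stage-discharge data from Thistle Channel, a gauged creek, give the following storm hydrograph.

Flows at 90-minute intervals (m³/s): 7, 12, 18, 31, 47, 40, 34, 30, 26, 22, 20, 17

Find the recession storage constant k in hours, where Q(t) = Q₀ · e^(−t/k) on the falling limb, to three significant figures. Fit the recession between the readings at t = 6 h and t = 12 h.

k ≈ 10.1 h

On the falling limb, Q drops from 47 to 26 m³/s between t = 6 h and t = 12 h (Δt = 6 h).
k = −Δt / ln(Q₂/Q₁) = −6 / ln(26/47) = 10.1 h.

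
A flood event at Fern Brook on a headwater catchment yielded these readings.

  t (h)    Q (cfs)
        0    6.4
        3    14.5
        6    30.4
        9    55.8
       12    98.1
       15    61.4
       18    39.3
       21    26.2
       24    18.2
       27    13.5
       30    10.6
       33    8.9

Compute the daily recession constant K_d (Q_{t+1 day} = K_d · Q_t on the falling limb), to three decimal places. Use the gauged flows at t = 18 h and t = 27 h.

Between t = 18 h and t = 27 h the flow falls from 39.3 to 13.5 cfs over 3×3 h = 9 h.
Per-interval ratio K = (13.5/39.3)^(1/3) = 0.7003; K_d = K^(24/3) = 0.058.

K_d ≈ 0.058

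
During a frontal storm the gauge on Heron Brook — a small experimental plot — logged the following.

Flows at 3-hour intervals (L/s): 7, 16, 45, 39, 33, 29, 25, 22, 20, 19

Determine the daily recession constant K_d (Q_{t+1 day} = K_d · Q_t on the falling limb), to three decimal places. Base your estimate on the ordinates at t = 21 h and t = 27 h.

K_d ≈ 0.556

Between t = 21 h and t = 27 h the flow falls from 22 to 19 L/s over 2×3 h = 6 h.
Per-interval ratio K = (19/22)^(1/2) = 0.9293; K_d = K^(24/3) = 0.556.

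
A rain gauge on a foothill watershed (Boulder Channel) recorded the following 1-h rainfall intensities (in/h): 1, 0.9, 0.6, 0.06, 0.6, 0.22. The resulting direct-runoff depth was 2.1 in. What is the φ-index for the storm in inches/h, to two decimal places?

Only the 4 blocks with intensity above φ contribute runoff: 1, 0.9, 0.6, 0.6 in/h.
Σ(I−φ)·Δt = d  ⇒  (1+0.9+0.6+0.6 − 4φ)·1 = 2.1
φ = (3.100 − 2.1/1) / 4 = 0.25 in/h.

φ ≈ 0.25 in/h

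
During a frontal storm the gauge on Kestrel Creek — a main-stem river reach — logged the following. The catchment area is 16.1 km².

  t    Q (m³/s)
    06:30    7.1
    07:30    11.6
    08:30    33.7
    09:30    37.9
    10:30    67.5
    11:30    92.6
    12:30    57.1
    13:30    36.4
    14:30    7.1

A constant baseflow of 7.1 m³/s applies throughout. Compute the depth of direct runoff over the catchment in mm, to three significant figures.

d ≈ 64.2 mm

Direct runoff: 0.0, 4.5, 26.6, 30.8, 60.4, 85.5, 50.0, 29.3, 0.0 m³/s; ΣQ_DR = 287.1 m³/s.
V = ΣQ_DR · Δt = 287.1 × 3600 s = 1.034 × 10^6 m³.
Over A = 16.1 km², depth = V / A = 64.2 mm.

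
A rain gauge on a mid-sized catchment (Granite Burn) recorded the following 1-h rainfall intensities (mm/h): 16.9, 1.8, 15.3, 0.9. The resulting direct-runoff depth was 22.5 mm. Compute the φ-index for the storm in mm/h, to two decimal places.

φ ≈ 4.85 mm/h

Only the 2 blocks with intensity above φ contribute runoff: 16.9, 15.3 mm/h.
Σ(I−φ)·Δt = d  ⇒  (16.9+15.3 − 2φ)·1 = 22.5
φ = (32.20 − 22.5/1) / 2 = 4.85 mm/h.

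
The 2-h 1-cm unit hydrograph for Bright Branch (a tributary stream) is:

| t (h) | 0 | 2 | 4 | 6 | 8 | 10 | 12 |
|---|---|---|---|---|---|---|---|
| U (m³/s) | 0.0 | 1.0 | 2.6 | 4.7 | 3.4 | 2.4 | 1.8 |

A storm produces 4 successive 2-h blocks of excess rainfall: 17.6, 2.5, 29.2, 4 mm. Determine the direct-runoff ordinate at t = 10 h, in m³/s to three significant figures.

Q ≈ 19.8 m³/s

By discrete convolution, Q_j = Σ (P_i / 10 mm) · U_{j−i}.
At t = 10 h (j=5): Q = (17.6/10)·2.4 + (2.5/10)·3.4 + (29.2/10)·4.7 + (4/10)·2.6 = 19.8 m³/s.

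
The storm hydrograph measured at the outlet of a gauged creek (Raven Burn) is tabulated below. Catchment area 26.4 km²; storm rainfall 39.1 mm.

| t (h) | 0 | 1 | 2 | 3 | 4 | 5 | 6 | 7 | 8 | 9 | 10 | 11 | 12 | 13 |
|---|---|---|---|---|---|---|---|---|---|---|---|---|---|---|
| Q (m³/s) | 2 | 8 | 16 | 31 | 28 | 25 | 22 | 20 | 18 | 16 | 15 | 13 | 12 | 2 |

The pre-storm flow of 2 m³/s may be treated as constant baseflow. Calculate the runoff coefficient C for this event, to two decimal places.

ΣQ_DR = 200.0 m³/s; V = ΣQ_DR·Δt = 7.200 × 10^5 m³.
Runoff depth d = V / A = 27.27 mm.
C = d / P = 27.27 / 39.1 = 0.70.

C ≈ 0.70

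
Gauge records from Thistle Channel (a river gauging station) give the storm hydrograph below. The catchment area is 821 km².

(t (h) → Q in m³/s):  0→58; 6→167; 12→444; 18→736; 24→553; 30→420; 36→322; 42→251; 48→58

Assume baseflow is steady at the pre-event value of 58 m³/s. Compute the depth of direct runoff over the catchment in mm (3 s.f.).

Direct runoff: 0.0, 109.0, 386.0, 678.0, 495.0, 362.0, 264.0, 193.0, 0.0 m³/s; ΣQ_DR = 2487 m³/s.
V = ΣQ_DR · Δt = 2487 × 21600 s = 5.372 × 10^7 m³.
Over A = 821 km², depth = V / A = 65.4 mm.

d ≈ 65.4 mm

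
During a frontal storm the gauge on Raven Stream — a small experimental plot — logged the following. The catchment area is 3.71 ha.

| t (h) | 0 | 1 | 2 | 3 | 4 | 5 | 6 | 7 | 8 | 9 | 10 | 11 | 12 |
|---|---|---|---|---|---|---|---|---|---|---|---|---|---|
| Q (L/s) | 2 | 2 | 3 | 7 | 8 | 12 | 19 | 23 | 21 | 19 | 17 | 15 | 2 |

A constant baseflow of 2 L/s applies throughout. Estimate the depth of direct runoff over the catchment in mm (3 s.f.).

Direct runoff: 0.0, 0.0, 1.0, 5.0, 6.0, 10.0, 17.0, 21.0, 19.0, 17.0, 15.0, 13.0, 0.0 L/s; ΣQ_DR = 124.0 L/s.
V = ΣQ_DR · Δt = 124.0 × 3600 s = 4.464 × 10^5 L.
Over A = 3.71 ha, depth = V / A = 12.0 mm.

d ≈ 12.0 mm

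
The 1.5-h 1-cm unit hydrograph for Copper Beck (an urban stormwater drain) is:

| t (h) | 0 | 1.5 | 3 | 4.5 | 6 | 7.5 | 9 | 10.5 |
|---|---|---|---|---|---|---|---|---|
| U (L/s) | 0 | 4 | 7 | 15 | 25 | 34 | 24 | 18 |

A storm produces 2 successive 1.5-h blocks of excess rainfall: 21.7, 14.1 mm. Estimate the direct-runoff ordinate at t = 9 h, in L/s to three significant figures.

By discrete convolution, Q_j = Σ (P_i / 10 mm) · U_{j−i}.
At t = 9 h (j=6): Q = (21.7/10)·24 + (14.1/10)·34 = 100 L/s.

Q ≈ 100 L/s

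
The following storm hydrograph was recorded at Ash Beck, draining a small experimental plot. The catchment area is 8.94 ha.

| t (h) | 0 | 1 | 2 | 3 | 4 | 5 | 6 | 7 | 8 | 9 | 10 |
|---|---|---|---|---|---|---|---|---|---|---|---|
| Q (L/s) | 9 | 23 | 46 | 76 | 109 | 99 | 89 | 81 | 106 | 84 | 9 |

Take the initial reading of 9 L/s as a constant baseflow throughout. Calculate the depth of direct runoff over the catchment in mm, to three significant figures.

d ≈ 25.4 mm

Direct runoff: 0.0, 14.0, 37.0, 67.0, 100.0, 90.0, 80.0, 72.0, 97.0, 75.0, 0.0 L/s; ΣQ_DR = 632.0 L/s.
V = ΣQ_DR · Δt = 632.0 × 3600 s = 2.275 × 10^6 L.
Over A = 8.94 ha, depth = V / A = 25.4 mm.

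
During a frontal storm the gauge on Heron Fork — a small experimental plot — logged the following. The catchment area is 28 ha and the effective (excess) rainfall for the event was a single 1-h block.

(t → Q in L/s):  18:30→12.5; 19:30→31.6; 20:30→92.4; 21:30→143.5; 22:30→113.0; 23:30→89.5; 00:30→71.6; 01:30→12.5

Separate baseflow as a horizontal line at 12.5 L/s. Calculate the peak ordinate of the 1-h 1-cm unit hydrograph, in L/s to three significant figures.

U_p ≈ 218 L/s

Direct runoff: 0.0, 19.1, 79.9, 131.0, 100.5, 77.0, 59.1, 0.0 L/s; ΣQ_DR = 466.6 L/s, peak = 131.0 L/s.
Runoff depth d = ΣQ_DR·Δt / A = 466.6 × 3600 / (28 ha) = 5.999 mm.
The 1-cm UH is the DRH scaled by (10 mm)/d, so U_p = 131.0 × 10/5.999 = 218 L/s.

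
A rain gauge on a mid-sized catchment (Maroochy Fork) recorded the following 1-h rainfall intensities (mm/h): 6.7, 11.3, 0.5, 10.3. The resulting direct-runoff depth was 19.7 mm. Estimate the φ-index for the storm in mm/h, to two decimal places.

φ ≈ 2.87 mm/h

Only the 3 blocks with intensity above φ contribute runoff: 6.7, 11.3, 10.3 mm/h.
Σ(I−φ)·Δt = d  ⇒  (6.7+11.3+10.3 − 3φ)·1 = 19.7
φ = (28.30 − 19.7/1) / 3 = 2.87 mm/h.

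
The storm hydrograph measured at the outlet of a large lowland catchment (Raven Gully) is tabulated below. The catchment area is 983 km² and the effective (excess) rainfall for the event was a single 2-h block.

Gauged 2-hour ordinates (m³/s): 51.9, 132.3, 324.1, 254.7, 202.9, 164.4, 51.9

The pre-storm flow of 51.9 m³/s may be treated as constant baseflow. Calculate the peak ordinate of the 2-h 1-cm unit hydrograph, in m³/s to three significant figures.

U_p ≈ 454 m³/s

Direct runoff: 0.0, 80.4, 272.2, 202.8, 151.0, 112.5, 0.0 m³/s; ΣQ_DR = 818.9 m³/s, peak = 272.2 m³/s.
Runoff depth d = ΣQ_DR·Δt / A = 818.9 × 7200 / (983 km²) = 5.998 mm.
The 1-cm UH is the DRH scaled by (10 mm)/d, so U_p = 272.2 × 10/5.998 = 454 m³/s.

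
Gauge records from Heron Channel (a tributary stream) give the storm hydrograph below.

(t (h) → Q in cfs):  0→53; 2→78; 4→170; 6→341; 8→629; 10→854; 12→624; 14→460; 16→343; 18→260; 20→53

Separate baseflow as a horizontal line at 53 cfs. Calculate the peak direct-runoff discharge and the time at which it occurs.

Subtracting baseflow gives direct-runoff ordinates: 0.0, 25.0, 117.0, 288.0, 576.0, 801.0, 571.0, 407.0, 290.0, 207.0, 0.0 cfs.
The maximum is 801.0 cfs, occurring at the reading for t = 10 h.

Q_p = 801.0 cfs at t = 10 h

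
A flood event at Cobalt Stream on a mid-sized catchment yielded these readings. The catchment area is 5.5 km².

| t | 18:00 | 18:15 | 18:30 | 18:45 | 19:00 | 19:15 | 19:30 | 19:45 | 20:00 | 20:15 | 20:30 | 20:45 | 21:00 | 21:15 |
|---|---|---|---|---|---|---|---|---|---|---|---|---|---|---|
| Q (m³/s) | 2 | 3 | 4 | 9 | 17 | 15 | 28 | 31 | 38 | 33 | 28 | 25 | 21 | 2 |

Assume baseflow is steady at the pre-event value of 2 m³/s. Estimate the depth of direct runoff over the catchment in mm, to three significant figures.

d ≈ 37.3 mm

Direct runoff: 0.0, 1.0, 2.0, 7.0, 15.0, 13.0, 26.0, 29.0, 36.0, 31.0, 26.0, 23.0, 19.0, 0.0 m³/s; ΣQ_DR = 228.0 m³/s.
V = ΣQ_DR · Δt = 228.0 × 900 s = 2.052 × 10^5 m³.
Over A = 5.5 km², depth = V / A = 37.3 mm.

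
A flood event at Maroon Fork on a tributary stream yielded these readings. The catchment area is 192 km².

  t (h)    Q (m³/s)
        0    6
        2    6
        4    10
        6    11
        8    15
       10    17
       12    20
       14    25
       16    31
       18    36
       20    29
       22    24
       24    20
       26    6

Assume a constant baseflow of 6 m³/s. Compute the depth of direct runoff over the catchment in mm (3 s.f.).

Direct runoff: 0.0, 0.0, 4.0, 5.0, 9.0, 11.0, 14.0, 19.0, 25.0, 30.0, 23.0, 18.0, 14.0, 0.0 m³/s; ΣQ_DR = 172.0 m³/s.
V = ΣQ_DR · Δt = 172.0 × 7200 s = 1.238 × 10^6 m³.
Over A = 192 km², depth = V / A = 6.45 mm.

d ≈ 6.45 mm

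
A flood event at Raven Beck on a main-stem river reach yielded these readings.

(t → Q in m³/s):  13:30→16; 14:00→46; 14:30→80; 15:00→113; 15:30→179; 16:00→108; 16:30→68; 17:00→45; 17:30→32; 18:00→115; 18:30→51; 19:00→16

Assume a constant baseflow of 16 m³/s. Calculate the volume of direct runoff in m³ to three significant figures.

Direct-runoff ordinates (Q − Q_b): 0.0, 30.0, 64.0, 97.0, 163.0, 92.0, 52.0, 29.0, 16.0, 99.0, 35.0, 0.0 m³/s.
ΣQ_DR = 677.0 m³/s.
With Δt = 0.5 h = 1800 s, V = ΣQ_DR · Δt = 677.0 × 1800 = 1.22 × 10^6 m³.

V ≈ 1.22 × 10^6 m³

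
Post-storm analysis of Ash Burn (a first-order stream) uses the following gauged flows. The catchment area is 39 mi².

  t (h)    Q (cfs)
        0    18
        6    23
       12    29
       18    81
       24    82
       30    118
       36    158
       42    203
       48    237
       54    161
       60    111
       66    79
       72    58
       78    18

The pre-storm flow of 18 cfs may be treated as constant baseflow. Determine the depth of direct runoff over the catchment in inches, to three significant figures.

Direct runoff: 0.0, 5.0, 11.0, 63.0, 64.0, 100.0, 140.0, 185.0, 219.0, 143.0, 93.0, 61.0, 40.0, 0.0 cfs; ΣQ_DR = 1124 cfs.
V = ΣQ_DR · Δt = 1124 × 21600 s = 2.428 × 10^7 ft³.
Over A = 39 mi², depth = V / A = 0.268 in.

d ≈ 0.268 in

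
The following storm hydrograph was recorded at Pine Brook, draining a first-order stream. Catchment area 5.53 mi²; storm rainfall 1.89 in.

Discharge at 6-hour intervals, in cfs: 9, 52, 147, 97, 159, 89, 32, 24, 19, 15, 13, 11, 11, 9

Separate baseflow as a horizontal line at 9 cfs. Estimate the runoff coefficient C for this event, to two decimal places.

ΣQ_DR = 561.0 cfs; V = ΣQ_DR·Δt = 1.212 × 10^7 ft³.
Runoff depth d = V / A = 0.9432 in.
C = d / P = 0.9432 / 1.89 = 0.50.

C ≈ 0.50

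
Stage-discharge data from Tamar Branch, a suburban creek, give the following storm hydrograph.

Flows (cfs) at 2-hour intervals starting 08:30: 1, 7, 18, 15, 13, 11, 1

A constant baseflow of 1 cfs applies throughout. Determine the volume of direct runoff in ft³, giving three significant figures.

Direct-runoff ordinates (Q − Q_b): 0.0, 6.0, 17.0, 14.0, 12.0, 10.0, 0.0 cfs.
ΣQ_DR = 59.00 cfs.
With Δt = 2 h = 7200 s, V = ΣQ_DR · Δt = 59.00 × 7200 = 4.25 × 10^5 ft³.

V ≈ 4.25 × 10^5 ft³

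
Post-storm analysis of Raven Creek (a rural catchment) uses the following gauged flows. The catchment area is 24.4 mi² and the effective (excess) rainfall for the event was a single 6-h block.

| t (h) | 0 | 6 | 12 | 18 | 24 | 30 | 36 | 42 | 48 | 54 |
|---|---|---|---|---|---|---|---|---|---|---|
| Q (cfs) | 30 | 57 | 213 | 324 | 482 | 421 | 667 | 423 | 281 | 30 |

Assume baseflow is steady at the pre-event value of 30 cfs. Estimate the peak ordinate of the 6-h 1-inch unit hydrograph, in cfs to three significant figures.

U_p ≈ 636 cfs

Direct runoff: 0.0, 27.0, 183.0, 294.0, 452.0, 391.0, 637.0, 393.0, 251.0, 0.0 cfs; ΣQ_DR = 2628 cfs, peak = 637.0 cfs.
Runoff depth d = ΣQ_DR·Δt / A = 2628 × 21600 / (24.4 mi²) = 1.001 in.
The 1-inch UH is the DRH scaled by (1 in)/d, so U_p = 637.0 × 1/1.001 = 636 cfs.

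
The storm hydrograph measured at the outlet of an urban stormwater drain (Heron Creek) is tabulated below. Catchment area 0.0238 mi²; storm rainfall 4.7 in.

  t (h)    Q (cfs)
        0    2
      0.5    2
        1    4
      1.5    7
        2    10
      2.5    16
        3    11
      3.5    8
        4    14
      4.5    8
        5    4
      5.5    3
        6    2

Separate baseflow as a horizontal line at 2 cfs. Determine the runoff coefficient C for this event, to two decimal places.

ΣQ_DR = 65.00 cfs; V = ΣQ_DR·Δt = 1.170 × 10^5 ft³.
Runoff depth d = V / A = 2.116 in.
C = d / P = 2.116 / 4.7 = 0.45.

C ≈ 0.45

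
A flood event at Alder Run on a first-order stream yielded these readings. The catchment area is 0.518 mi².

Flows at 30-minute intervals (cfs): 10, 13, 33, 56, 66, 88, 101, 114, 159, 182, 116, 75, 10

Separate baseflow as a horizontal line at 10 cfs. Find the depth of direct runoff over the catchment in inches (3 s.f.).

Direct runoff: 0.0, 3.0, 23.0, 46.0, 56.0, 78.0, 91.0, 104.0, 149.0, 172.0, 106.0, 65.0, 0.0 cfs; ΣQ_DR = 893.0 cfs.
V = ΣQ_DR · Δt = 893.0 × 1800 s = 1.607 × 10^6 ft³.
Over A = 0.518 mi², depth = V / A = 1.34 in.

d ≈ 1.34 in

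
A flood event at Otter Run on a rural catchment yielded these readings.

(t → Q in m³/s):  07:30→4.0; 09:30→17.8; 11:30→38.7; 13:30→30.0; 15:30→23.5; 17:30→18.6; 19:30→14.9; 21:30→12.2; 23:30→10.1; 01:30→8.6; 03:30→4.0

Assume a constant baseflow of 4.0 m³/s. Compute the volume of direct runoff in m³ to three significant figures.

Direct-runoff ordinates (Q − Q_b): 0.0, 13.8, 34.7, 26.0, 19.5, 14.6, 10.9, 8.2, 6.1, 4.6, 0.0 m³/s.
ΣQ_DR = 138.4 m³/s.
With Δt = 2 h = 7200 s, V = ΣQ_DR · Δt = 138.4 × 7200 = 9.96 × 10^5 m³.

V ≈ 9.96 × 10^5 m³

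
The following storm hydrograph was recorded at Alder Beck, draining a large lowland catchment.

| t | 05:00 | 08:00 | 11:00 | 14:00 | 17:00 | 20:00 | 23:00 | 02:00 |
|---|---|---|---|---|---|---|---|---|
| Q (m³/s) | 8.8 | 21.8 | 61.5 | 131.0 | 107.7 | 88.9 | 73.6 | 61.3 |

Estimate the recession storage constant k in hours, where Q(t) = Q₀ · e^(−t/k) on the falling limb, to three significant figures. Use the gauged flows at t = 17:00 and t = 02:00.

On the falling limb, Q drops from 107.7 to 61.3 m³/s between t = 17:00 and t = 02:00 (Δt = 9 h).
k = −Δt / ln(Q₂/Q₁) = −9 / ln(61.3/107.7) = 16.0 h.

k ≈ 16.0 h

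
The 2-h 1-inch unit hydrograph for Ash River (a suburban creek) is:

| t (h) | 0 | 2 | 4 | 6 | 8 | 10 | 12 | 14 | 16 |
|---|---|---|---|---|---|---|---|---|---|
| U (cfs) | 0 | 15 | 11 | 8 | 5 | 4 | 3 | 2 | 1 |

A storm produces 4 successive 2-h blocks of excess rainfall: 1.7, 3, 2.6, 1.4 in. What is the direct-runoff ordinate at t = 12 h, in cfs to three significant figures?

By discrete convolution, Q_j = Σ (P_i / 1 in) · U_{j−i}.
At t = 12 h (j=6): Q = (1.7/1)·3 + (3/1)·4 + (2.6/1)·5 + (1.4/1)·8 = 41.3 cfs.

Q ≈ 41.3 cfs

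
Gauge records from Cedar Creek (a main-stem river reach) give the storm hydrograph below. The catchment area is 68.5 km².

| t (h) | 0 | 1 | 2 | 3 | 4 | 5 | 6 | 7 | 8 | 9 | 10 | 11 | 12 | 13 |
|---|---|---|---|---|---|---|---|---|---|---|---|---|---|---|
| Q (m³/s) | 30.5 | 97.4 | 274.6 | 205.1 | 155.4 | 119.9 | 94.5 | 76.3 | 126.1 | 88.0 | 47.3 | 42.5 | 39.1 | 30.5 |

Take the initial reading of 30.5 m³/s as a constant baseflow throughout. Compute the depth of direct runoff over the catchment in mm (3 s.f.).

d ≈ 52.6 mm

Direct runoff: 0.0, 66.9, 244.1, 174.6, 124.9, 89.4, 64.0, 45.8, 95.6, 57.5, 16.8, 12.0, 8.6, 0.0 m³/s; ΣQ_DR = 1000 m³/s.
V = ΣQ_DR · Δt = 1000 × 3600 s = 3.601 × 10^6 m³.
Over A = 68.5 km², depth = V / A = 52.6 mm.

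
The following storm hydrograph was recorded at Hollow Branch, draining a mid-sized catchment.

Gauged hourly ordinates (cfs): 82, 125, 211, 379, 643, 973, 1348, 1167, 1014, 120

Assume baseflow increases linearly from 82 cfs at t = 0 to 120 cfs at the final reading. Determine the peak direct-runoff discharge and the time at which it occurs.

Q_p = 1240.67 cfs at t = 6 h

Subtracting baseflow gives direct-runoff ordinates: 0.00, 38.78, 120.56, 284.33, 544.11, 869.89, 1240.67, 1055.44, 898.22, 0.00 cfs.
The maximum is 1240.67 cfs, occurring at the reading for t = 6 h.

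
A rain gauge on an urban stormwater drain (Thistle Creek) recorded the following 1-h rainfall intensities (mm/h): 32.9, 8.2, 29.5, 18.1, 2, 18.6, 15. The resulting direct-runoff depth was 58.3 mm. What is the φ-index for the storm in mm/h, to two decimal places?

Only the 5 blocks with intensity above φ contribute runoff: 32.9, 29.5, 18.1, 18.6, 15 mm/h.
Σ(I−φ)·Δt = d  ⇒  (32.9+29.5+18.1+18.6+15 − 5φ)·1 = 58.3
φ = (114.1 − 58.3/1) / 5 = 11.16 mm/h.

φ ≈ 11.16 mm/h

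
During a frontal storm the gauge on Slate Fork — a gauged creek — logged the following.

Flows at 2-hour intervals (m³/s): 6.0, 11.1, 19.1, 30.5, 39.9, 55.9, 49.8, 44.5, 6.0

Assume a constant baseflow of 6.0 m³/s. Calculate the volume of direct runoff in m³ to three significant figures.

Direct-runoff ordinates (Q − Q_b): 0.0, 5.1, 13.1, 24.5, 33.9, 49.9, 43.8, 38.5, 0.0 m³/s.
ΣQ_DR = 208.8 m³/s.
With Δt = 2 h = 7200 s, V = ΣQ_DR · Δt = 208.8 × 7200 = 1.50 × 10^6 m³.

V ≈ 1.50 × 10^6 m³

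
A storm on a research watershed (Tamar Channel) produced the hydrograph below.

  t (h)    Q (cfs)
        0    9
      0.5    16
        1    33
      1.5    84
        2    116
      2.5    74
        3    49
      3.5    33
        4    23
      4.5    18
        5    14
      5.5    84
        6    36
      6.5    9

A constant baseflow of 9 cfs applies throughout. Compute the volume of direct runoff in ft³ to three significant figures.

V ≈ 8.50 × 10^5 ft³

Direct-runoff ordinates (Q − Q_b): 0.0, 7.0, 24.0, 75.0, 107.0, 65.0, 40.0, 24.0, 14.0, 9.0, 5.0, 75.0, 27.0, 0.0 cfs.
ΣQ_DR = 472.0 cfs.
With Δt = 0.5 h = 1800 s, V = ΣQ_DR · Δt = 472.0 × 1800 = 8.50 × 10^5 ft³.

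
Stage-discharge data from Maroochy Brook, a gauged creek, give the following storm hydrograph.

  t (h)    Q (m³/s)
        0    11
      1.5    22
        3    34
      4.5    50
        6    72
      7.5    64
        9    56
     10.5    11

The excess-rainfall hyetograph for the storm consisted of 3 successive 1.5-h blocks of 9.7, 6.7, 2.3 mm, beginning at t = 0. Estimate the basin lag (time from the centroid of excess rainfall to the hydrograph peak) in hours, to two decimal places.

Centroid of excess rainfall: t_c = Σ P_i·t̄_i / ΣP_i = 1.6564 h (block centres at 0.75, 2.25, 3.75 h).
Hydrograph peak occurs at t = 6 h, so basin lag t_L = 6 − 1.6564 = 4.34 h.

t_L ≈ 4.34 h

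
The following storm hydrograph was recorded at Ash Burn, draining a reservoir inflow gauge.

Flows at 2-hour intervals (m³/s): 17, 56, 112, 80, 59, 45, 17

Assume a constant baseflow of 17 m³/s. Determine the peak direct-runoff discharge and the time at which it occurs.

Subtracting baseflow gives direct-runoff ordinates: 0.0, 39.0, 95.0, 63.0, 42.0, 28.0, 0.0 m³/s.
The maximum is 95.0 m³/s, occurring at the reading for t = 4 h.

Q_p = 95.0 m³/s at t = 4 h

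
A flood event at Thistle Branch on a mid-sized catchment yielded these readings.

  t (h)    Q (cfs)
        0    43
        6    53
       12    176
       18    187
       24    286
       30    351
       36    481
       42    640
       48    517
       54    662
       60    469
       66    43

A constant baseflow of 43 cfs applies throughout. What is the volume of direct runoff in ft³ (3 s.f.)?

Direct-runoff ordinates (Q − Q_b): 0.0, 10.0, 133.0, 144.0, 243.0, 308.0, 438.0, 597.0, 474.0, 619.0, 426.0, 0.0 cfs.
ΣQ_DR = 3392 cfs.
With Δt = 6 h = 21600 s, V = ΣQ_DR · Δt = 3392 × 21600 = 7.33 × 10^7 ft³.

V ≈ 7.33 × 10^7 ft³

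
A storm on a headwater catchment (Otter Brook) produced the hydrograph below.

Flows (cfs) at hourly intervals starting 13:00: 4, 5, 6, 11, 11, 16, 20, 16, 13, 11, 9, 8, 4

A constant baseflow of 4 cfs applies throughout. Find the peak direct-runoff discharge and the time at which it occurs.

Q_p = 16.0 cfs at t = 19:00

Subtracting baseflow gives direct-runoff ordinates: 0.0, 1.0, 2.0, 7.0, 7.0, 12.0, 16.0, 12.0, 9.0, 7.0, 5.0, 4.0, 0.0 cfs.
The maximum is 16.0 cfs, occurring at the reading for t = 19:00.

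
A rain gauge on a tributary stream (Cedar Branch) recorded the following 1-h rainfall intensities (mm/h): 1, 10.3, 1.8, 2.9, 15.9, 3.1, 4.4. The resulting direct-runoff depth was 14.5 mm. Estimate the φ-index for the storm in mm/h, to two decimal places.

φ ≈ 5.85 mm/h

Only the 2 blocks with intensity above φ contribute runoff: 10.3, 15.9 mm/h.
Σ(I−φ)·Δt = d  ⇒  (10.3+15.9 − 2φ)·1 = 14.5
φ = (26.20 − 14.5/1) / 2 = 5.85 mm/h.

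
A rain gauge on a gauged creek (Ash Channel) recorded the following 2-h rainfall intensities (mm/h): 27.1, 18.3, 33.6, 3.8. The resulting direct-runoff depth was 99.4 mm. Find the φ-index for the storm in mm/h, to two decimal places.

φ ≈ 9.77 mm/h

Only the 3 blocks with intensity above φ contribute runoff: 27.1, 18.3, 33.6 mm/h.
Σ(I−φ)·Δt = d  ⇒  (27.1+18.3+33.6 − 3φ)·2 = 99.4
φ = (79.00 − 99.4/2) / 3 = 9.77 mm/h.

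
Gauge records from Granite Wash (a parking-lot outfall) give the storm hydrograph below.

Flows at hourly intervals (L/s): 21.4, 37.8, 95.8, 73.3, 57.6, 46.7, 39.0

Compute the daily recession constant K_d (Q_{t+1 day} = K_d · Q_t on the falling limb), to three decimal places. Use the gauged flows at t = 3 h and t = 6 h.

Between t = 3 h and t = 6 h the flow falls from 73.3 to 39.0 L/s over 3×1 h = 3 h.
Per-interval ratio K = (39.0/73.3)^(1/3) = 0.8103; K_d = K^(24/1) = 0.006.

K_d ≈ 0.006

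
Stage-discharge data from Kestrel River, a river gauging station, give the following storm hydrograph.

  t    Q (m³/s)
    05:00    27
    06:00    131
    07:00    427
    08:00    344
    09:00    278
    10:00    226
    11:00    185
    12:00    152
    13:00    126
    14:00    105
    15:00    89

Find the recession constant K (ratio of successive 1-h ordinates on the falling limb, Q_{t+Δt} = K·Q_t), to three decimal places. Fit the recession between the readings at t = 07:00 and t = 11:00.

Using the recession-limb readings at t = 07:00 and t = 11:00: Q falls from 427 to 185 m³/s over 4 intervals.
K = (Q₂/Q₁)^(1/4) = (185/427)^(1/4) = 0.811.

K ≈ 0.811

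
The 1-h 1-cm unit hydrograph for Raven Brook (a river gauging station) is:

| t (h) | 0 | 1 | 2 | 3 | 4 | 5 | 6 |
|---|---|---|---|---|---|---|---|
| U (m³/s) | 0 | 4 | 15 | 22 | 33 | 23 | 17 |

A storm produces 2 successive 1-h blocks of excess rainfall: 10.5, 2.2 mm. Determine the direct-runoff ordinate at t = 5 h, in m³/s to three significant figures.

Q ≈ 31.4 m³/s

By discrete convolution, Q_j = Σ (P_i / 10 mm) · U_{j−i}.
At t = 5 h (j=5): Q = (10.5/10)·23 + (2.2/10)·33 = 31.4 m³/s.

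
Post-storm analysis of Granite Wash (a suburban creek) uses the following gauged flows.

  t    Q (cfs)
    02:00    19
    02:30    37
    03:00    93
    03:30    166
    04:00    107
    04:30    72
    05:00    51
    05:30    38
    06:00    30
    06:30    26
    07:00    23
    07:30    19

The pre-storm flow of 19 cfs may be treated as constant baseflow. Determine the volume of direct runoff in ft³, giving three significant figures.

Direct-runoff ordinates (Q − Q_b): 0.0, 18.0, 74.0, 147.0, 88.0, 53.0, 32.0, 19.0, 11.0, 7.0, 4.0, 0.0 cfs.
ΣQ_DR = 453.0 cfs.
With Δt = 0.5 h = 1800 s, V = ΣQ_DR · Δt = 453.0 × 1800 = 8.15 × 10^5 ft³.

V ≈ 8.15 × 10^5 ft³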